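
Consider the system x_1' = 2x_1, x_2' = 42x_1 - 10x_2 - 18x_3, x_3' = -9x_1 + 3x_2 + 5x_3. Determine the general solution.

Coefficient matrix A = [[2, 0, 0], [42, -10, -18], [-9, 3, 5]].
det(A - λI) = 0 gives eigenvalues λ = -1, 2, -4.
For λ=-1: eigenvector (0,-2,1).
For λ=2: eigenvector (1,2,1).
For λ=-4: eigenvector (0,-3,1).
General solution: c_1e^(-t)(0,-2,1) + c_2e^(2t)(1,2,1) + c_3e^(-4t)(0,-3,1).

x_1(t) = c_2e^(2t), x_2(t) = -2c_1e^(-t) + 2c_2e^(2t) - 3c_3e^(-4t), x_3(t) = c_1e^(-t) + c_2e^(2t) + c_3e^(-4t)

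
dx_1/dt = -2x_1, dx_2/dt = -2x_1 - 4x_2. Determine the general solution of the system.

Coefficient matrix A = [[-2, 0], [-2, -4]].
Characteristic polynomial det(A - λI) = λ^2 + 6λ + 8 = 0.
Eigenvalues λ = -2, -4.
For λ=-2: (A-λI) row 2 is [-2, -2], so an eigenvector is (-1, 1).
For λ=-4: (A-λI) row 1 is [2, 0], so an eigenvector is (0, 1).
General solution: C_1e^(-2t)(-1,1) + C_2e^(-4t)(0,1).

x_1(t) = -C_1e^(-2t), x_2(t) = C_1e^(-2t) + C_2e^(-4t)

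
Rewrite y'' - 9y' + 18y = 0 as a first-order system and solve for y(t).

y(t) = c_1e^(3t) + c_2e^(6t)

Let x_1 = y, x_2 = y'. Then x_1' = x_2 and x_2' = -18x_1 + 9x_2.
A = [[0,1],[-18,9]]; det(A-λI) = λ^2 - 9λ + 18.
Eigenvalues λ = 3, 6 with eigenvectors (1,3), (1,6).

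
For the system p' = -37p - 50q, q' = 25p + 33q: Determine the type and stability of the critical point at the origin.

stable spiral

A = [[-37,-50],[25,33]]; det(A-λI) = λ^2 + 4λ + 29.
λ = -2 ± 5i: negative real part.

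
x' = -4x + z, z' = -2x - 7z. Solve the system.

Coefficient matrix A = [[-4, 1], [-2, -7]].
Characteristic polynomial det(A - λI) = λ^2 + 11λ + 30 = 0.
Eigenvalues λ = -6, -5.
For λ=-6: (A-λI) row 1 is [2, 1], so an eigenvector is (-1, 2).
For λ=-5: (A-λI) row 1 is [1, 1], so an eigenvector is (1, -1).
General solution: C_1e^(-6t)(-1,2) + C_2e^(-5t)(1,-1).

x(t) = -C_1e^(-6t) + C_2e^(-5t), z(t) = 2C_1e^(-6t) - C_2e^(-5t)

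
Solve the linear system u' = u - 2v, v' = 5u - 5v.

u(t) = -c_1e^(-2t)sin(t) + c_1e^(-2t)cos(t) + c_2e^(-2t)sin(t) + c_2e^(-2t)cos(t), v(t) = -c_1e^(-2t)sin(t) + 2c_1e^(-2t)cos(t) + 2c_2e^(-2t)sin(t) + c_2e^(-2t)cos(t)

Coefficient matrix A = [[1, -2], [5, -5]].
Characteristic polynomial det(A - λI) = λ^2 + 4λ + 5 = 0.
Eigenvalues λ = -2 ± i (complex conjugate pair).
For λ=-2+i: an eigenvector is (1,2) - i(-1,-1) = (1 + i, 2 + i).
A real fundamental pair from Re and Im of e^((-2+i)t)v: X_1 = e^(-2t)(cos(t)·(1,2) + sin(t)·(-1,-1)), X_2 = e^(-2t)(sin(t)·(1,2) - cos(t)·(-1,-1)).
General solution: c_1X_1 + c_2X_2.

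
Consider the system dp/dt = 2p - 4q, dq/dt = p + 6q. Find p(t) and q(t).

Coefficient matrix A = [[2, -4], [1, 6]].
Characteristic polynomial det(A - λI) = λ^2 - 8λ + 16 = 0.
Single eigenvalue λ = 4 with algebraic multiplicity 2.
Eigenvector v = (2,-1); generalized eigenvector w with (A-λI)w=v is (3,-2).
General solution: e^(4t)[c_1·v + c_2·(t·v + w)].

p(t) = 2c_1e^(4t) + 2c_2te^(4t) + 3c_2e^(4t), q(t) = -c_1e^(4t) - c_2te^(4t) - 2c_2e^(4t)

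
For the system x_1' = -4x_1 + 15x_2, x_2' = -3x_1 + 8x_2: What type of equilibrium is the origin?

A = [[-4,15],[-3,8]]; det(A-λI) = λ^2 - 4λ + 13.
λ = 2 ± 3i: positive real part.

unstable spiral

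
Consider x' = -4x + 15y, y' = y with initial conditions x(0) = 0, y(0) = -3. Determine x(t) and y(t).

Coefficient matrix A = [[-4, 15], [0, 1]].
Characteristic polynomial det(A - λI) = λ^2 + 3λ - 4 = 0.
Eigenvalues λ = -4, 1.
For λ=-4: (A-λI) row 1 is [0, 15], so an eigenvector is (-1, 0).
For λ=1: (A-λI) row 1 is [-5, 15], so an eigenvector is (3, 1).
General solution: K_1e^(-4t)(-1,0) + K_2e^(t)(3,1).
Applying x(0)=0, y(0)=-3 gives K_1=-9, K_2=-3.

x(t) = -9e^(t) + 9e^(-4t), y(t) = -3e^(t)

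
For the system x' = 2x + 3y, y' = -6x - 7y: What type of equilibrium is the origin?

A = [[2,3],[-6,-7]]; det(A-λI) = λ^2 + 5λ + 4.
λ = -1, -4: both negative.

stable node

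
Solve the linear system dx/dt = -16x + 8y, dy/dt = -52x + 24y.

Coefficient matrix A = [[-16, 8], [-52, 24]].
Characteristic polynomial det(A - λI) = λ^2 - 8λ + 32 = 0.
Eigenvalues λ = 4 ± 4i (complex conjugate pair).
For λ=4+4i: an eigenvector is (-1,-2) - i(1,3) = (-1 - i, -2 - 3i).
A real fundamental pair from Re and Im of e^((4+4i)t)v: X_1 = e^(4t)(cos(4t)·(-1,-2) + sin(4t)·(1,3)), X_2 = e^(4t)(sin(4t)·(-1,-2) - cos(4t)·(1,3)).
General solution: c_1X_1 + c_2X_2.

x(t) = c_1e^(4t)sin(4t) - c_1e^(4t)cos(4t) - c_2e^(4t)sin(4t) - c_2e^(4t)cos(4t), y(t) = 3c_1e^(4t)sin(4t) - 2c_1e^(4t)cos(4t) - 2c_2e^(4t)sin(4t) - 3c_2e^(4t)cos(4t)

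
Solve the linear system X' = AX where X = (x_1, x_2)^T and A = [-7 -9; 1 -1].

x_1(t) = -3c_1e^(-4t) - 3c_2te^(-4t) + c_2e^(-4t), x_2(t) = c_1e^(-4t) + c_2te^(-4t)

Coefficient matrix A = [[-7, -9], [1, -1]].
Characteristic polynomial det(A - λI) = λ^2 + 8λ + 16 = 0.
Single eigenvalue λ = -4 with algebraic multiplicity 2.
Eigenvector v = (-3,1); generalized eigenvector w with (A-λI)w=v is (1,0).
General solution: e^(-4t)[c_1·v + c_2·(t·v + w)].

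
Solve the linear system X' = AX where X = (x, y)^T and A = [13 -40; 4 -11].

Coefficient matrix A = [[13, -40], [4, -11]].
Characteristic polynomial det(A - λI) = λ^2 - 2λ + 17 = 0.
Eigenvalues λ = 1 ± 4i (complex conjugate pair).
For λ=1+4i: an eigenvector is (-3,-1) - i(1,0) = (-3 - i, -1).
A real fundamental pair from Re and Im of e^((1+4i)t)v: X_1 = e^(t)(cos(4t)·(-3,-1) + sin(4t)·(1,0)), X_2 = e^(t)(sin(4t)·(-3,-1) - cos(4t)·(1,0)).
General solution: K_1X_1 + K_2X_2.

x(t) = K_1e^(t)sin(4t) - 3K_1e^(t)cos(4t) - 3K_2e^(t)sin(4t) - K_2e^(t)cos(4t), y(t) = -K_1e^(t)cos(4t) - K_2e^(t)sin(4t)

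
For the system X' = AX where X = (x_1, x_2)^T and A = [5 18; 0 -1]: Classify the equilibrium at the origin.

saddle

A = [[5,18],[0,-1]]; det(A-λI) = λ^2 - 4λ - 5.
λ = -1, 5: opposite signs.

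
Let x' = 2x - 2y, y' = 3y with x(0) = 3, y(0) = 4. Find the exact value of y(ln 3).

A = [[2,-2],[0,3]]; eigenvalues λ = 2, 3.
Eigenvectors: (-1,0) for λ=2, (-2,1) for λ=3.
From the initial condition, c_1 = -11, c_2 = 4.
y(ln 3) = (-11)(3^2)(0) + (4)(3^3)(1) = 108.

108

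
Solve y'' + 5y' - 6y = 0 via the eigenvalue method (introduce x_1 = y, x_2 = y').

Let x_1 = y, x_2 = y'. Then x_1' = x_2 and x_2' = 6x_1 - 5x_2.
A = [[0,1],[6,-5]]; det(A-λI) = λ^2 + 5λ - 6.
Eigenvalues λ = 1, -6 with eigenvectors (1,1), (1,-6).

y(t) = C_1e^(t) + C_2e^(-6t)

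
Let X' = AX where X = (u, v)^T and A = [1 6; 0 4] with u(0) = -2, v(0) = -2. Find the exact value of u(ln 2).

-60

A = [[1,6],[0,4]]; eigenvalues λ = 4, 1.
Eigenvectors: (-2,-1) for λ=4, (-1,0) for λ=1.
From the initial condition, c_1 = 2, c_2 = -2.
u(ln 2) = (2)(2^4)(-2) + (-2)(2^1)(-1) = -60.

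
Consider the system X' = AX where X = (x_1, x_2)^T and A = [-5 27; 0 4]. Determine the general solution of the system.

x_1(t) = K_1e^(-5t) + 3K_2e^(4t), x_2(t) = K_2e^(4t)

Coefficient matrix A = [[-5, 27], [0, 4]].
Characteristic polynomial det(A - λI) = λ^2 + λ - 20 = 0.
Eigenvalues λ = -5, 4.
For λ=-5: (A-λI) row 1 is [0, 27], so an eigenvector is (1, 0).
For λ=4: (A-λI) row 1 is [-9, 27], so an eigenvector is (3, 1).
General solution: K_1e^(-5t)(1,0) + K_2e^(4t)(3,1).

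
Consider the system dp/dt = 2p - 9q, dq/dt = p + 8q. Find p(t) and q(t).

Coefficient matrix A = [[2, -9], [1, 8]].
Characteristic polynomial det(A - λI) = λ^2 - 10λ + 25 = 0.
Single eigenvalue λ = 5 with algebraic multiplicity 2.
Eigenvector v = (3,-1); generalized eigenvector w with (A-λI)w=v is (2,-1).
General solution: e^(5t)[c_1·v + c_2·(t·v + w)].

p(t) = 3c_1e^(5t) + 3c_2te^(5t) + 2c_2e^(5t), q(t) = -c_1e^(5t) - c_2te^(5t) - c_2e^(5t)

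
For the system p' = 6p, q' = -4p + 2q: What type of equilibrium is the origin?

unstable node

A = [[6,0],[-4,2]]; det(A-λI) = λ^2 - 8λ + 12.
λ = 2, 6: both positive.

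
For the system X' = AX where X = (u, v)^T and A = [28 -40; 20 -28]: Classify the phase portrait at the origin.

A = [[28,-40],[20,-28]]; det(A-λI) = λ^2 + 16.
λ = 0 ± 4i: zero real part.

center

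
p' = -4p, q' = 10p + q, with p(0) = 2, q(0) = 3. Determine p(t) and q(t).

Coefficient matrix A = [[-4, 0], [10, 1]].
Characteristic polynomial det(A - λI) = λ^2 + 3λ - 4 = 0.
Eigenvalues λ = -4, 1.
For λ=-4: (A-λI) row 2 is [10, 5], so an eigenvector is (-1, 2).
For λ=1: (A-λI) row 1 is [-5, 0], so an eigenvector is (0, -1).
General solution: c_1e^(-4t)(-1,2) + c_2e^(t)(0,-1).
Applying p(0)=2, q(0)=3 gives c_1=-2, c_2=-7.

p(t) = 2e^(-4t), q(t) = 7e^(t) - 4e^(-4t)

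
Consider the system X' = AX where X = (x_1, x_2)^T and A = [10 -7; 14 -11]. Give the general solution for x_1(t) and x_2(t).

Coefficient matrix A = [[10, -7], [14, -11]].
Characteristic polynomial det(A - λI) = λ^2 + λ - 12 = 0.
Eigenvalues λ = -4, 3.
For λ=-4: (A-λI) row 1 is [14, -7], so an eigenvector is (1, 2).
For λ=3: (A-λI) row 1 is [7, -7], so an eigenvector is (1, 1).
General solution: C_1e^(-4t)(1,2) + C_2e^(3t)(1,1).

x_1(t) = C_1e^(-4t) + C_2e^(3t), x_2(t) = 2C_1e^(-4t) + C_2e^(3t)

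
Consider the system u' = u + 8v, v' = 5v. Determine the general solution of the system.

Coefficient matrix A = [[1, 8], [0, 5]].
Characteristic polynomial det(A - λI) = λ^2 - 6λ + 5 = 0.
Eigenvalues λ = 1, 5.
For λ=1: (A-λI) row 1 is [0, 8], so an eigenvector is (1, 0).
For λ=5: (A-λI) row 1 is [-4, 8], so an eigenvector is (2, 1).
General solution: C_1e^(t)(1,0) + C_2e^(5t)(2,1).

u(t) = C_1e^(t) + 2C_2e^(5t), v(t) = C_2e^(5t)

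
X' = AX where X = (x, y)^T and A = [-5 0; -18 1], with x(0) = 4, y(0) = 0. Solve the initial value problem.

x(t) = 4e^(-5t), y(t) = -12e^(t) + 12e^(-5t)

Coefficient matrix A = [[-5, 0], [-18, 1]].
Characteristic polynomial det(A - λI) = λ^2 + 4λ - 5 = 0.
Eigenvalues λ = -5, 1.
For λ=-5: (A-λI) row 2 is [-18, 6], so an eigenvector is (1, 3).
For λ=1: (A-λI) row 1 is [-6, 0], so an eigenvector is (0, 1).
General solution: K_1e^(-5t)(1,3) + K_2e^(t)(0,1).
Applying x(0)=4, y(0)=0 gives K_1=4, K_2=-12.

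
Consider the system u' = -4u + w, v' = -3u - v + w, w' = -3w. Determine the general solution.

u(t) = K_1e^(-4t) + K_2e^(-3t), v(t) = K_1e^(-4t) + K_2e^(-3t) + K_3e^(-t), w(t) = K_2e^(-3t)

Coefficient matrix A = [[-4, 0, 1], [-3, -1, 1], [0, 0, -3]].
det(A - λI) = 0 gives eigenvalues λ = -4, -3, -1.
For λ=-4: eigenvector (1,1,0).
For λ=-3: eigenvector (1,1,1).
For λ=-1: eigenvector (0,1,0).
General solution: K_1e^(-4t)(1,1,0) + K_2e^(-3t)(1,1,1) + K_3e^(-t)(0,1,0).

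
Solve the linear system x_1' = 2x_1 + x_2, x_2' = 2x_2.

x_1(t) = -c_1e^(2t) - c_2te^(2t) - 3c_2e^(2t), x_2(t) = -c_2e^(2t)

Coefficient matrix A = [[2, 1], [0, 2]].
Characteristic polynomial det(A - λI) = λ^2 - 4λ + 4 = 0.
Single eigenvalue λ = 2 with algebraic multiplicity 2.
Eigenvector v = (-1,0); generalized eigenvector w with (A-λI)w=v is (-3,-1).
General solution: e^(2t)[c_1·v + c_2·(t·v + w)].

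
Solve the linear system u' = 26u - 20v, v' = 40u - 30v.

Coefficient matrix A = [[26, -20], [40, -30]].
Characteristic polynomial det(A - λI) = λ^2 + 4λ + 20 = 0.
Eigenvalues λ = -2 ± 4i (complex conjugate pair).
For λ=-2+4i: an eigenvector is (-2,-3) - i(1,1) = (-2 - i, -3 - i).
A real fundamental pair from Re and Im of e^((-2+4i)t)v: X_1 = e^(-2t)(cos(4t)·(-2,-3) + sin(4t)·(1,1)), X_2 = e^(-2t)(sin(4t)·(-2,-3) - cos(4t)·(1,1)).
General solution: C_1X_1 + C_2X_2.

u(t) = C_1e^(-2t)sin(4t) - 2C_1e^(-2t)cos(4t) - 2C_2e^(-2t)sin(4t) - C_2e^(-2t)cos(4t), v(t) = C_1e^(-2t)sin(4t) - 3C_1e^(-2t)cos(4t) - 3C_2e^(-2t)sin(4t) - C_2e^(-2t)cos(4t)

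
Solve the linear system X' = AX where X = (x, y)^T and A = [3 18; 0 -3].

Coefficient matrix A = [[3, 18], [0, -3]].
Characteristic polynomial det(A - λI) = λ^2 - 9 = 0.
Eigenvalues λ = -3, 3.
For λ=-3: (A-λI) row 1 is [6, 18], so an eigenvector is (-3, 1).
For λ=3: (A-λI) row 1 is [0, 18], so an eigenvector is (-1, 0).
General solution: K_1e^(-3t)(-3,1) + K_2e^(3t)(-1,0).

x(t) = -3K_1e^(-3t) - K_2e^(3t), y(t) = K_1e^(-3t)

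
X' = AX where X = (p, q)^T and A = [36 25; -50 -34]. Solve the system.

p(t) = c_1e^(t)sin(5t) - 2c_1e^(t)cos(5t) - 2c_2e^(t)sin(5t) - c_2e^(t)cos(5t), q(t) = -c_1e^(t)sin(5t) + 3c_1e^(t)cos(5t) + 3c_2e^(t)sin(5t) + c_2e^(t)cos(5t)

Coefficient matrix A = [[36, 25], [-50, -34]].
Characteristic polynomial det(A - λI) = λ^2 - 2λ + 26 = 0.
Eigenvalues λ = 1 ± 5i (complex conjugate pair).
For λ=1+5i: an eigenvector is (-2,3) - i(1,-1) = (-2 - i, 3 + i).
A real fundamental pair from Re and Im of e^((1+5i)t)v: X_1 = e^(t)(cos(5t)·(-2,3) + sin(5t)·(1,-1)), X_2 = e^(t)(sin(5t)·(-2,3) - cos(5t)·(1,-1)).
General solution: c_1X_1 + c_2X_2.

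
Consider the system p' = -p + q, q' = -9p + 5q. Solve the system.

Coefficient matrix A = [[-1, 1], [-9, 5]].
Characteristic polynomial det(A - λI) = λ^2 - 4λ + 4 = 0.
Single eigenvalue λ = 2 with algebraic multiplicity 2.
Eigenvector v = (1,3); generalized eigenvector w with (A-λI)w=v is (0,1).
General solution: e^(2t)[c_1·v + c_2·(t·v + w)].

p(t) = c_1e^(2t) + c_2te^(2t), q(t) = 3c_1e^(2t) + 3c_2te^(2t) + c_2e^(2t)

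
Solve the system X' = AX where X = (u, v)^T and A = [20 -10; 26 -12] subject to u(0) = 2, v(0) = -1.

u(t) = 21e^(4t)sin(2t) + 2e^(4t)cos(2t), v(t) = 34e^(4t)sin(2t) - e^(4t)cos(2t)

Coefficient matrix A = [[20, -10], [26, -12]].
Characteristic polynomial det(A - λI) = λ^2 - 8λ + 20 = 0.
Eigenvalues λ = 4 ± 2i (complex conjugate pair).
For λ=4+2i: an eigenvector is (-2,-3) - i(-1,-2) = (-2 + i, -3 + 2i).
A real fundamental pair from Re and Im of e^((4+2i)t)v: X_1 = e^(4t)(cos(2t)·(-2,-3) + sin(2t)·(-1,-2)), X_2 = e^(4t)(sin(2t)·(-2,-3) - cos(2t)·(-1,-2)).
General solution: K_1X_1 + K_2X_2.
Applying u(0)=2, v(0)=-1 gives K_1=-5, K_2=-8.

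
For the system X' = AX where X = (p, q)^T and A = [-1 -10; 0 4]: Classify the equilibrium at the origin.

A = [[-1,-10],[0,4]]; det(A-λI) = λ^2 - 3λ - 4.
λ = 4, -1: opposite signs.

saddle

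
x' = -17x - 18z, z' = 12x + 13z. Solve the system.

x(t) = K_1e^(t) - 3K_2e^(-5t), z(t) = -K_1e^(t) + 2K_2e^(-5t)

Coefficient matrix A = [[-17, -18], [12, 13]].
Characteristic polynomial det(A - λI) = λ^2 + 4λ - 5 = 0.
Eigenvalues λ = 1, -5.
For λ=1: (A-λI) row 1 is [-18, -18], so an eigenvector is (1, -1).
For λ=-5: (A-λI) row 1 is [-12, -18], so an eigenvector is (-3, 2).
General solution: K_1e^(t)(1,-1) + K_2e^(-5t)(-3,2).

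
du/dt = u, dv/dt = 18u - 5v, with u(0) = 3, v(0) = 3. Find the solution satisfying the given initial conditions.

u(t) = 3e^(t), v(t) = 9e^(t) - 6e^(-5t)

Coefficient matrix A = [[1, 0], [18, -5]].
Characteristic polynomial det(A - λI) = λ^2 + 4λ - 5 = 0.
Eigenvalues λ = -5, 1.
For λ=-5: (A-λI) row 1 is [6, 0], so an eigenvector is (0, 1).
For λ=1: (A-λI) row 2 is [18, -6], so an eigenvector is (-1, -3).
General solution: c_1e^(-5t)(0,1) + c_2e^(t)(-1,-3).
Applying u(0)=3, v(0)=3 gives c_1=-6, c_2=-3.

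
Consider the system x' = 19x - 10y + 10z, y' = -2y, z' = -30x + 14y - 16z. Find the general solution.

Coefficient matrix A = [[19, -10, 10], [0, -2, 0], [-30, 14, -16]].
det(A - λI) = 0 gives eigenvalues λ = -1, 4, -2.
For λ=-1: eigenvector (1,0,-2).
For λ=4: eigenvector (2,0,-3).
For λ=-2: eigenvector (0,1,1).
General solution: c_1e^(-t)(1,0,-2) + c_2e^(4t)(2,0,-3) + c_3e^(-2t)(0,1,1).

x(t) = c_1e^(-t) + 2c_2e^(4t), y(t) = c_3e^(-2t), z(t) = -2c_1e^(-t) - 3c_2e^(4t) + c_3e^(-2t)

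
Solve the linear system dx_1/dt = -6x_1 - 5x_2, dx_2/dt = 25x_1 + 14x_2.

Coefficient matrix A = [[-6, -5], [25, 14]].
Characteristic polynomial det(A - λI) = λ^2 - 8λ + 41 = 0.
Eigenvalues λ = 4 ± 5i (complex conjugate pair).
For λ=4+5i: an eigenvector is (1,-2) - i(0,1) = (1, -2 - i).
A real fundamental pair from Re and Im of e^((4+5i)t)v: X_1 = e^(4t)(cos(5t)·(1,-2) + sin(5t)·(0,1)), X_2 = e^(4t)(sin(5t)·(1,-2) - cos(5t)·(0,1)).
General solution: c_1X_1 + c_2X_2.

x_1(t) = c_1e^(4t)cos(5t) + c_2e^(4t)sin(5t), x_2(t) = c_1e^(4t)sin(5t) - 2c_1e^(4t)cos(5t) - 2c_2e^(4t)sin(5t) - c_2e^(4t)cos(5t)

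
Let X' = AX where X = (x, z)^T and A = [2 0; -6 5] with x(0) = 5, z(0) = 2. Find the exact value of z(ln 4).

A = [[2,0],[-6,5]]; eigenvalues λ = 2, 5.
Eigenvectors: (1,2) for λ=2, (0,1) for λ=5.
From the initial condition, c_1 = 5, c_2 = -8.
z(ln 4) = (5)(4^2)(2) + (-8)(4^5)(1) = -8032.

-8032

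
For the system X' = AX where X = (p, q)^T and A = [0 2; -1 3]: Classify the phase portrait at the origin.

A = [[0,2],[-1,3]]; det(A-λI) = λ^2 - 3λ + 2.
λ = 2, 1: both positive.

unstable node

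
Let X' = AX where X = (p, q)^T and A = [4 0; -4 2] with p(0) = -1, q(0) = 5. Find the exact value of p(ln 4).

A = [[4,0],[-4,2]]; eigenvalues λ = 2, 4.
Eigenvectors: (0,1) for λ=2, (-1,2) for λ=4.
From the initial condition, c_1 = 3, c_2 = 1.
p(ln 4) = (3)(4^2)(0) + (1)(4^4)(-1) = -256.

-256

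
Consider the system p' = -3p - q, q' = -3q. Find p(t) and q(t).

p(t) = c_1e^(-3t) + c_2te^(-3t) + 2c_2e^(-3t), q(t) = -c_2e^(-3t)

Coefficient matrix A = [[-3, -1], [0, -3]].
Characteristic polynomial det(A - λI) = λ^2 + 6λ + 9 = 0.
Single eigenvalue λ = -3 with algebraic multiplicity 2.
Eigenvector v = (1,0); generalized eigenvector w with (A-λI)w=v is (2,-1).
General solution: e^(-3t)[c_1·v + c_2·(t·v + w)].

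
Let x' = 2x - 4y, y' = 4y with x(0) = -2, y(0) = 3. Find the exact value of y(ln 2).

A = [[2,-4],[0,4]]; eigenvalues λ = 2, 4.
Eigenvectors: (1,0) for λ=2, (2,-1) for λ=4.
From the initial condition, c_1 = 4, c_2 = -3.
y(ln 2) = (4)(2^2)(0) + (-3)(2^4)(-1) = 48.

48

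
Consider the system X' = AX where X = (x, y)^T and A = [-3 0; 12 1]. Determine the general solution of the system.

Coefficient matrix A = [[-3, 0], [12, 1]].
Characteristic polynomial det(A - λI) = λ^2 + 2λ - 3 = 0.
Eigenvalues λ = -3, 1.
For λ=-3: (A-λI) row 2 is [12, 4], so an eigenvector is (1, -3).
For λ=1: (A-λI) row 1 is [-4, 0], so an eigenvector is (0, -1).
General solution: C_1e^(-3t)(1,-3) + C_2e^(t)(0,-1).

x(t) = C_1e^(-3t), y(t) = -3C_1e^(-3t) - C_2e^(t)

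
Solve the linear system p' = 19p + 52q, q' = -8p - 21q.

Coefficient matrix A = [[19, 52], [-8, -21]].
Characteristic polynomial det(A - λI) = λ^2 + 2λ + 17 = 0.
Eigenvalues λ = -1 ± 4i (complex conjugate pair).
For λ=-1+4i: an eigenvector is (-2,1) - i(3,-1) = (-2 - 3i, 1 + i).
A real fundamental pair from Re and Im of e^((-1+4i)t)v: X_1 = e^(-t)(cos(4t)·(-2,1) + sin(4t)·(3,-1)), X_2 = e^(-t)(sin(4t)·(-2,1) - cos(4t)·(3,-1)).
General solution: c_1X_1 + c_2X_2.

p(t) = 3c_1e^(-t)sin(4t) - 2c_1e^(-t)cos(4t) - 2c_2e^(-t)sin(4t) - 3c_2e^(-t)cos(4t), q(t) = -c_1e^(-t)sin(4t) + c_1e^(-t)cos(4t) + c_2e^(-t)sin(4t) + c_2e^(-t)cos(4t)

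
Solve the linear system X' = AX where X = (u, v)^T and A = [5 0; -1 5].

u(t) = C_2e^(5t), v(t) = -C_1e^(5t) - C_2te^(5t) - 3C_2e^(5t)

Coefficient matrix A = [[5, 0], [-1, 5]].
Characteristic polynomial det(A - λI) = λ^2 - 10λ + 25 = 0.
Single eigenvalue λ = 5 with algebraic multiplicity 2.
Eigenvector v = (0,-1); generalized eigenvector w with (A-λI)w=v is (1,-3).
General solution: e^(5t)[C_1·v + C_2·(t·v + w)].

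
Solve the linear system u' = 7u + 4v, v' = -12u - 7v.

u(t) = 2C_1e^(t) + C_2e^(-t), v(t) = -3C_1e^(t) - 2C_2e^(-t)

Coefficient matrix A = [[7, 4], [-12, -7]].
Characteristic polynomial det(A - λI) = λ^2 - 1 = 0.
Eigenvalues λ = 1, -1.
For λ=1: (A-λI) row 1 is [6, 4], so an eigenvector is (2, -3).
For λ=-1: (A-λI) row 1 is [8, 4], so an eigenvector is (1, -2).
General solution: C_1e^(t)(2,-3) + C_2e^(-t)(1,-2).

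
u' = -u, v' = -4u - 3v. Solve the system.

Coefficient matrix A = [[-1, 0], [-4, -3]].
Characteristic polynomial det(A - λI) = λ^2 + 4λ + 3 = 0.
Eigenvalues λ = -1, -3.
For λ=-1: (A-λI) row 2 is [-4, -2], so an eigenvector is (1, -2).
For λ=-3: (A-λI) row 1 is [2, 0], so an eigenvector is (0, -1).
General solution: c_1e^(-t)(1,-2) + c_2e^(-3t)(0,-1).

u(t) = c_1e^(-t), v(t) = -2c_1e^(-t) - c_2e^(-3t)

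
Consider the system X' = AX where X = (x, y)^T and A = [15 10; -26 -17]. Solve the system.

Coefficient matrix A = [[15, 10], [-26, -17]].
Characteristic polynomial det(A - λI) = λ^2 + 2λ + 5 = 0.
Eigenvalues λ = -1 ± 2i (complex conjugate pair).
For λ=-1+2i: an eigenvector is (-1,2) - i(2,-3) = (-1 - 2i, 2 + 3i).
A real fundamental pair from Re and Im of e^((-1+2i)t)v: X_1 = e^(-t)(cos(2t)·(-1,2) + sin(2t)·(2,-3)), X_2 = e^(-t)(sin(2t)·(-1,2) - cos(2t)·(2,-3)).
General solution: c_1X_1 + c_2X_2.

x(t) = 2c_1e^(-t)sin(2t) - c_1e^(-t)cos(2t) - c_2e^(-t)sin(2t) - 2c_2e^(-t)cos(2t), y(t) = -3c_1e^(-t)sin(2t) + 2c_1e^(-t)cos(2t) + 2c_2e^(-t)sin(2t) + 3c_2e^(-t)cos(2t)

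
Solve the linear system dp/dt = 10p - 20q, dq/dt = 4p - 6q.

p(t) = c_1e^(2t)sin(4t) - 2c_1e^(2t)cos(4t) - 2c_2e^(2t)sin(4t) - c_2e^(2t)cos(4t), q(t) = -c_1e^(2t)cos(4t) - c_2e^(2t)sin(4t)

Coefficient matrix A = [[10, -20], [4, -6]].
Characteristic polynomial det(A - λI) = λ^2 - 4λ + 20 = 0.
Eigenvalues λ = 2 ± 4i (complex conjugate pair).
For λ=2+4i: an eigenvector is (-2,-1) - i(1,0) = (-2 - i, -1).
A real fundamental pair from Re and Im of e^((2+4i)t)v: X_1 = e^(2t)(cos(4t)·(-2,-1) + sin(4t)·(1,0)), X_2 = e^(2t)(sin(4t)·(-2,-1) - cos(4t)·(1,0)).
General solution: c_1X_1 + c_2X_2.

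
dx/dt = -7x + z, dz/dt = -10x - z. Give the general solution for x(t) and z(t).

Coefficient matrix A = [[-7, 1], [-10, -1]].
Characteristic polynomial det(A - λI) = λ^2 + 8λ + 17 = 0.
Eigenvalues λ = -4 ± i (complex conjugate pair).
For λ=-4+i: an eigenvector is (0,-1) - i(-1,-3) = (0 + i, -1 + 3i).
A real fundamental pair from Re and Im of e^((-4+i)t)v: X_1 = e^(-4t)(cos(t)·(0,-1) + sin(t)·(-1,-3)), X_2 = e^(-4t)(sin(t)·(0,-1) - cos(t)·(-1,-3)).
General solution: C_1X_1 + C_2X_2.

x(t) = -C_1e^(-4t)sin(t) + C_2e^(-4t)cos(t), z(t) = -3C_1e^(-4t)sin(t) - C_1e^(-4t)cos(t) - C_2e^(-4t)sin(t) + 3C_2e^(-4t)cos(t)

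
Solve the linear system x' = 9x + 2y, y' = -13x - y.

x(t) = c_1e^(4t)sin(t) - c_1e^(4t)cos(t) - c_2e^(4t)sin(t) - c_2e^(4t)cos(t), y(t) = -2c_1e^(4t)sin(t) + 3c_1e^(4t)cos(t) + 3c_2e^(4t)sin(t) + 2c_2e^(4t)cos(t)

Coefficient matrix A = [[9, 2], [-13, -1]].
Characteristic polynomial det(A - λI) = λ^2 - 8λ + 17 = 0.
Eigenvalues λ = 4 ± i (complex conjugate pair).
For λ=4+i: an eigenvector is (-1,3) - i(1,-2) = (-1 - i, 3 + 2i).
A real fundamental pair from Re and Im of e^((4+i)t)v: X_1 = e^(4t)(cos(t)·(-1,3) + sin(t)·(1,-2)), X_2 = e^(4t)(sin(t)·(-1,3) - cos(t)·(1,-2)).
General solution: c_1X_1 + c_2X_2.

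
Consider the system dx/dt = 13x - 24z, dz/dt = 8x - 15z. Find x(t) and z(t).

x(t) = 2C_1e^(t) + 3C_2e^(-3t), z(t) = C_1e^(t) + 2C_2e^(-3t)

Coefficient matrix A = [[13, -24], [8, -15]].
Characteristic polynomial det(A - λI) = λ^2 + 2λ - 3 = 0.
Eigenvalues λ = 1, -3.
For λ=1: (A-λI) row 1 is [12, -24], so an eigenvector is (2, 1).
For λ=-3: (A-λI) row 1 is [16, -24], so an eigenvector is (3, 2).
General solution: C_1e^(t)(2,1) + C_2e^(-3t)(3,2).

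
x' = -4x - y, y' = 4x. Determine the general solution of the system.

Coefficient matrix A = [[-4, -1], [4, 0]].
Characteristic polynomial det(A - λI) = λ^2 + 4λ + 4 = 0.
Single eigenvalue λ = -2 with algebraic multiplicity 2.
Eigenvector v = (1,-2); generalized eigenvector w with (A-λI)w=v is (-1,1).
General solution: e^(-2t)[C_1·v + C_2·(t·v + w)].

x(t) = C_1e^(-2t) + C_2te^(-2t) - C_2e^(-2t), y(t) = -2C_1e^(-2t) - 2C_2te^(-2t) + C_2e^(-2t)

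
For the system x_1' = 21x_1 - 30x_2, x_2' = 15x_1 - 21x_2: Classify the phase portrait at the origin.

center

A = [[21,-30],[15,-21]]; det(A-λI) = λ^2 + 9.
λ = 0 ± 3i: zero real part.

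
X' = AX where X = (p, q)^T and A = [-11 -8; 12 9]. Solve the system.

Coefficient matrix A = [[-11, -8], [12, 9]].
Characteristic polynomial det(A - λI) = λ^2 + 2λ - 3 = 0.
Eigenvalues λ = -3, 1.
For λ=-3: (A-λI) row 1 is [-8, -8], so an eigenvector is (-1, 1).
For λ=1: (A-λI) row 1 is [-12, -8], so an eigenvector is (-2, 3).
General solution: K_1e^(-3t)(-1,1) + K_2e^(t)(-2,3).

p(t) = -K_1e^(-3t) - 2K_2e^(t), q(t) = K_1e^(-3t) + 3K_2e^(t)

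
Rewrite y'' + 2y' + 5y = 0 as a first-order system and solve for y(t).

y(t) = c_1e^(-t)cos(2t) + c_2e^(-t)sin(2t)

Let x_1 = y, x_2 = y'. Then x_1' = x_2 and x_2' = -5x_1 - 2x_2.
A = [[0,1],[-5,-2]]; det(A-λI) = λ^2 + 2λ + 5.
Eigenvalues λ = -1 ± 2i.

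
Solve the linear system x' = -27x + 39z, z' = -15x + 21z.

Coefficient matrix A = [[-27, 39], [-15, 21]].
Characteristic polynomial det(A - λI) = λ^2 + 6λ + 18 = 0.
Eigenvalues λ = -3 ± 3i (complex conjugate pair).
For λ=-3+3i: an eigenvector is (-2,-1) - i(3,2) = (-2 - 3i, -1 - 2i).
A real fundamental pair from Re and Im of e^((-3+3i)t)v: X_1 = e^(-3t)(cos(3t)·(-2,-1) + sin(3t)·(3,2)), X_2 = e^(-3t)(sin(3t)·(-2,-1) - cos(3t)·(3,2)).
General solution: K_1X_1 + K_2X_2.

x(t) = 3K_1e^(-3t)sin(3t) - 2K_1e^(-3t)cos(3t) - 2K_2e^(-3t)sin(3t) - 3K_2e^(-3t)cos(3t), z(t) = 2K_1e^(-3t)sin(3t) - K_1e^(-3t)cos(3t) - K_2e^(-3t)sin(3t) - 2K_2e^(-3t)cos(3t)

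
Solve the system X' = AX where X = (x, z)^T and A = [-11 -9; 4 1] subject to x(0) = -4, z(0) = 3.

Coefficient matrix A = [[-11, -9], [4, 1]].
Characteristic polynomial det(A - λI) = λ^2 + 10λ + 25 = 0.
Single eigenvalue λ = -5 with algebraic multiplicity 2.
Eigenvector v = (-3,2); generalized eigenvector w with (A-λI)w=v is (2,-1).
General solution: e^(-5t)[K_1·v + K_2·(t·v + w)].
Applying x(0)=-4, z(0)=3 gives K_1=2, K_2=1.

x(t) = -3te^(-5t) - 4e^(-5t), z(t) = 2te^(-5t) + 3e^(-5t)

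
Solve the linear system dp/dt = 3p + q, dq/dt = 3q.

p(t) = -K_1e^(3t) - K_2te^(3t) - 2K_2e^(3t), q(t) = -K_2e^(3t)

Coefficient matrix A = [[3, 1], [0, 3]].
Characteristic polynomial det(A - λI) = λ^2 - 6λ + 9 = 0.
Single eigenvalue λ = 3 with algebraic multiplicity 2.
Eigenvector v = (-1,0); generalized eigenvector w with (A-λI)w=v is (-2,-1).
General solution: e^(3t)[K_1·v + K_2·(t·v + w)].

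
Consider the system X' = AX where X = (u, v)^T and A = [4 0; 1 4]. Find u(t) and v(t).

u(t) = c_2e^(4t), v(t) = c_1e^(4t) + c_2te^(4t) - 2c_2e^(4t)

Coefficient matrix A = [[4, 0], [1, 4]].
Characteristic polynomial det(A - λI) = λ^2 - 8λ + 16 = 0.
Single eigenvalue λ = 4 with algebraic multiplicity 2.
Eigenvector v = (0,1); generalized eigenvector w with (A-λI)w=v is (1,-2).
General solution: e^(4t)[c_1·v + c_2·(t·v + w)].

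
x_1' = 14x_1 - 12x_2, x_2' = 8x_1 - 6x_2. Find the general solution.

Coefficient matrix A = [[14, -12], [8, -6]].
Characteristic polynomial det(A - λI) = λ^2 - 8λ + 12 = 0.
Eigenvalues λ = 6, 2.
For λ=6: (A-λI) row 1 is [8, -12], so an eigenvector is (3, 2).
For λ=2: (A-λI) row 1 is [12, -12], so an eigenvector is (1, 1).
General solution: K_1e^(6t)(3,2) + K_2e^(2t)(1,1).

x_1(t) = 3K_1e^(6t) + K_2e^(2t), x_2(t) = 2K_1e^(6t) + K_2e^(2t)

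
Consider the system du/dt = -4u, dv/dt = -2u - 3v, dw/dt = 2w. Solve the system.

u(t) = C_1e^(-4t), v(t) = 2C_1e^(-4t) + C_3e^(-3t), w(t) = C_2e^(2t)

Coefficient matrix A = [[-4, 0, 0], [-2, -3, 0], [0, 0, 2]].
det(A - λI) = 0 gives eigenvalues λ = -4, 2, -3.
For λ=-4: eigenvector (1,2,0).
For λ=2: eigenvector (0,0,1).
For λ=-3: eigenvector (0,1,0).
General solution: C_1e^(-4t)(1,2,0) + C_2e^(2t)(0,0,1) + C_3e^(-3t)(0,1,0).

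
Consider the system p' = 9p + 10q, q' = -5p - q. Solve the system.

Coefficient matrix A = [[9, 10], [-5, -1]].
Characteristic polynomial det(A - λI) = λ^2 - 8λ + 41 = 0.
Eigenvalues λ = 4 ± 5i (complex conjugate pair).
For λ=4+5i: an eigenvector is (1,-1) - i(-1,0) = (1 + i, -1).
A real fundamental pair from Re and Im of e^((4+5i)t)v: X_1 = e^(4t)(cos(5t)·(1,-1) + sin(5t)·(-1,0)), X_2 = e^(4t)(sin(5t)·(1,-1) - cos(5t)·(-1,0)).
General solution: C_1X_1 + C_2X_2.

p(t) = -C_1e^(4t)sin(5t) + C_1e^(4t)cos(5t) + C_2e^(4t)sin(5t) + C_2e^(4t)cos(5t), q(t) = -C_1e^(4t)cos(5t) - C_2e^(4t)sin(5t)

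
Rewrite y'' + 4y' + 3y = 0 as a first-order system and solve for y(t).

y(t) = c_1e^(-3t) + c_2e^(-t)

Let x_1 = y, x_2 = y'. Then x_1' = x_2 and x_2' = -3x_1 - 4x_2.
A = [[0,1],[-3,-4]]; det(A-λI) = λ^2 + 4λ + 3.
Eigenvalues λ = -3, -1 with eigenvectors (1,-3), (1,-1).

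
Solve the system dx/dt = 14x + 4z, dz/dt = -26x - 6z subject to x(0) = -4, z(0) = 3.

Coefficient matrix A = [[14, 4], [-26, -6]].
Characteristic polynomial det(A - λI) = λ^2 - 8λ + 20 = 0.
Eigenvalues λ = 4 ± 2i (complex conjugate pair).
For λ=4+2i: an eigenvector is (1,-2) - i(1,-3) = (1 - i, -2 + 3i).
A real fundamental pair from Re and Im of e^((4+2i)t)v: X_1 = e^(4t)(cos(2t)·(1,-2) + sin(2t)·(1,-3)), X_2 = e^(4t)(sin(2t)·(1,-2) - cos(2t)·(1,-3)).
General solution: C_1X_1 + C_2X_2.
Applying x(0)=-4, z(0)=3 gives C_1=-9, C_2=-5.

x(t) = -14e^(4t)sin(2t) - 4e^(4t)cos(2t), z(t) = 37e^(4t)sin(2t) + 3e^(4t)cos(2t)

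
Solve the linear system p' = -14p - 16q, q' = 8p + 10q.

p(t) = -2c_1e^(-6t) + c_2e^(2t), q(t) = c_1e^(-6t) - c_2e^(2t)

Coefficient matrix A = [[-14, -16], [8, 10]].
Characteristic polynomial det(A - λI) = λ^2 + 4λ - 12 = 0.
Eigenvalues λ = -6, 2.
For λ=-6: (A-λI) row 1 is [-8, -16], so an eigenvector is (-2, 1).
For λ=2: (A-λI) row 1 is [-16, -16], so an eigenvector is (1, -1).
General solution: c_1e^(-6t)(-2,1) + c_2e^(2t)(1,-1).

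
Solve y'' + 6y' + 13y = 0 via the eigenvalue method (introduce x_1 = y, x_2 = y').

Let x_1 = y, x_2 = y'. Then x_1' = x_2 and x_2' = -13x_1 - 6x_2.
A = [[0,1],[-13,-6]]; det(A-λI) = λ^2 + 6λ + 13.
Eigenvalues λ = -3 ± 2i.

y(t) = c_1e^(-3t)cos(2t) + c_2e^(-3t)sin(2t)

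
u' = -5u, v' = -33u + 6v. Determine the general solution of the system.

Coefficient matrix A = [[-5, 0], [-33, 6]].
Characteristic polynomial det(A - λI) = λ^2 - λ - 30 = 0.
Eigenvalues λ = 6, -5.
For λ=6: (A-λI) row 1 is [-11, 0], so an eigenvector is (0, -1).
For λ=-5: (A-λI) row 2 is [-33, 11], so an eigenvector is (-1, -3).
General solution: C_1e^(6t)(0,-1) + C_2e^(-5t)(-1,-3).

u(t) = -C_2e^(-5t), v(t) = -C_1e^(6t) - 3C_2e^(-5t)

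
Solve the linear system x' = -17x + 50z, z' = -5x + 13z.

x(t) = -3C_1e^(-2t)sin(5t) + C_1e^(-2t)cos(5t) + C_2e^(-2t)sin(5t) + 3C_2e^(-2t)cos(5t), z(t) = -C_1e^(-2t)sin(5t) + C_2e^(-2t)cos(5t)

Coefficient matrix A = [[-17, 50], [-5, 13]].
Characteristic polynomial det(A - λI) = λ^2 + 4λ + 29 = 0.
Eigenvalues λ = -2 ± 5i (complex conjugate pair).
For λ=-2+5i: an eigenvector is (1,0) - i(-3,-1) = (1 + 3i, 0 + i).
A real fundamental pair from Re and Im of e^((-2+5i)t)v: X_1 = e^(-2t)(cos(5t)·(1,0) + sin(5t)·(-3,-1)), X_2 = e^(-2t)(sin(5t)·(1,0) - cos(5t)·(-3,-1)).
General solution: C_1X_1 + C_2X_2.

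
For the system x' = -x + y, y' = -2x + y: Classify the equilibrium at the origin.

A = [[-1,1],[-2,1]]; det(A-λI) = λ^2 + 1.
λ = 0 ± i: zero real part.

center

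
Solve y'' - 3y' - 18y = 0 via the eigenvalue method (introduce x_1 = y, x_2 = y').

Let x_1 = y, x_2 = y'. Then x_1' = x_2 and x_2' = 18x_1 + 3x_2.
A = [[0,1],[18,3]]; det(A-λI) = λ^2 - 3λ - 18.
Eigenvalues λ = -3, 6 with eigenvectors (1,-3), (1,6).

y(t) = K_1e^(-3t) + K_2e^(6t)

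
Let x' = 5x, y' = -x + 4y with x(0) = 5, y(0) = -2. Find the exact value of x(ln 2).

160

A = [[5,0],[-1,4]]; eigenvalues λ = 4, 5.
Eigenvectors: (0,1) for λ=4, (-1,1) for λ=5.
From the initial condition, c_1 = 3, c_2 = -5.
x(ln 2) = (3)(2^4)(0) + (-5)(2^5)(-1) = 160.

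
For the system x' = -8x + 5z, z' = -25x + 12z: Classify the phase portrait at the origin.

A = [[-8,5],[-25,12]]; det(A-λI) = λ^2 - 4λ + 29.
λ = 2 ± 5i: positive real part.

unstable spiral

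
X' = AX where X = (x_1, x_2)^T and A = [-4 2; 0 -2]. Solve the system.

x_1(t) = -C_1e^(-4t) + C_2e^(-2t), x_2(t) = C_2e^(-2t)

Coefficient matrix A = [[-4, 2], [0, -2]].
Characteristic polynomial det(A - λI) = λ^2 + 6λ + 8 = 0.
Eigenvalues λ = -4, -2.
For λ=-4: (A-λI) row 1 is [0, 2], so an eigenvector is (-1, 0).
For λ=-2: (A-λI) row 1 is [-2, 2], so an eigenvector is (1, 1).
General solution: C_1e^(-4t)(-1,0) + C_2e^(-2t)(1,1).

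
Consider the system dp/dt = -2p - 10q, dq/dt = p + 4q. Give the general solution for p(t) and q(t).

Coefficient matrix A = [[-2, -10], [1, 4]].
Characteristic polynomial det(A - λI) = λ^2 - 2λ + 2 = 0.
Eigenvalues λ = 1 ± i (complex conjugate pair).
For λ=1+i: an eigenvector is (-1,0) - i(3,-1) = (-1 - 3i, 0 + i).
A real fundamental pair from Re and Im of e^((1+i)t)v: X_1 = e^(t)(cos(t)·(-1,0) + sin(t)·(3,-1)), X_2 = e^(t)(sin(t)·(-1,0) - cos(t)·(3,-1)).
General solution: c_1X_1 + c_2X_2.

p(t) = 3c_1e^(t)sin(t) - c_1e^(t)cos(t) - c_2e^(t)sin(t) - 3c_2e^(t)cos(t), q(t) = -c_1e^(t)sin(t) + c_2e^(t)cos(t)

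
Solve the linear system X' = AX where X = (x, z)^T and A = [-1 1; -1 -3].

Coefficient matrix A = [[-1, 1], [-1, -3]].
Characteristic polynomial det(A - λI) = λ^2 + 4λ + 4 = 0.
Single eigenvalue λ = -2 with algebraic multiplicity 2.
Eigenvector v = (-1,1); generalized eigenvector w with (A-λI)w=v is (-1,0).
General solution: e^(-2t)[c_1·v + c_2·(t·v + w)].

x(t) = -c_1e^(-2t) - c_2te^(-2t) - c_2e^(-2t), z(t) = c_1e^(-2t) + c_2te^(-2t)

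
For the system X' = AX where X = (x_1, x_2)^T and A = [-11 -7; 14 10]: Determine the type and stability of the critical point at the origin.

A = [[-11,-7],[14,10]]; det(A-λI) = λ^2 + λ - 12.
λ = -4, 3: opposite signs.

saddle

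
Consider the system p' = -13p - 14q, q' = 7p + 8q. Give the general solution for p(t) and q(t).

p(t) = -c_1e^(t) - 2c_2e^(-6t), q(t) = c_1e^(t) + c_2e^(-6t)

Coefficient matrix A = [[-13, -14], [7, 8]].
Characteristic polynomial det(A - λI) = λ^2 + 5λ - 6 = 0.
Eigenvalues λ = 1, -6.
For λ=1: (A-λI) row 1 is [-14, -14], so an eigenvector is (-1, 1).
For λ=-6: (A-λI) row 1 is [-7, -14], so an eigenvector is (-2, 1).
General solution: c_1e^(t)(-1,1) + c_2e^(-6t)(-2,1).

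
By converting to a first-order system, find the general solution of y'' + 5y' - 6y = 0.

y(t) = K_1e^(-6t) + K_2e^(t)

Let x_1 = y, x_2 = y'. Then x_1' = x_2 and x_2' = 6x_1 - 5x_2.
A = [[0,1],[6,-5]]; det(A-λI) = λ^2 + 5λ - 6.
Eigenvalues λ = -6, 1 with eigenvectors (1,-6), (1,1).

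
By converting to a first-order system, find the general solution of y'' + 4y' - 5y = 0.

Let x_1 = y, x_2 = y'. Then x_1' = x_2 and x_2' = 5x_1 - 4x_2.
A = [[0,1],[5,-4]]; det(A-λI) = λ^2 + 4λ - 5.
Eigenvalues λ = -5, 1 with eigenvectors (1,-5), (1,1).

y(t) = c_1e^(-5t) + c_2e^(t)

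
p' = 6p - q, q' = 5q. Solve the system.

p(t) = -c_1e^(6t) + c_2e^(5t), q(t) = c_2e^(5t)

Coefficient matrix A = [[6, -1], [0, 5]].
Characteristic polynomial det(A - λI) = λ^2 - 11λ + 30 = 0.
Eigenvalues λ = 6, 5.
For λ=6: (A-λI) row 1 is [0, -1], so an eigenvector is (-1, 0).
For λ=5: (A-λI) row 1 is [1, -1], so an eigenvector is (1, 1).
General solution: c_1e^(6t)(-1,0) + c_2e^(5t)(1,1).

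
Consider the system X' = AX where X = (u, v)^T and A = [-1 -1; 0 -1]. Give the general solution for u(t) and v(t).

Coefficient matrix A = [[-1, -1], [0, -1]].
Characteristic polynomial det(A - λI) = λ^2 + 2λ + 1 = 0.
Single eigenvalue λ = -1 with algebraic multiplicity 2.
Eigenvector v = (-1,0); generalized eigenvector w with (A-λI)w=v is (-2,1).
General solution: e^(-t)[C_1·v + C_2·(t·v + w)].

u(t) = -C_1e^(-t) - C_2te^(-t) - 2C_2e^(-t), v(t) = C_2e^(-t)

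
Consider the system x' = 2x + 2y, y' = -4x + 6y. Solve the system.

x(t) = -c_1e^(4t)cos(2t) - c_2e^(4t)sin(2t), y(t) = c_1e^(4t)sin(2t) - c_1e^(4t)cos(2t) - c_2e^(4t)sin(2t) - c_2e^(4t)cos(2t)

Coefficient matrix A = [[2, 2], [-4, 6]].
Characteristic polynomial det(A - λI) = λ^2 - 8λ + 20 = 0.
Eigenvalues λ = 4 ± 2i (complex conjugate pair).
For λ=4+2i: an eigenvector is (-1,-1) - i(0,1) = (-1, -1 - i).
A real fundamental pair from Re and Im of e^((4+2i)t)v: X_1 = e^(4t)(cos(2t)·(-1,-1) + sin(2t)·(0,1)), X_2 = e^(4t)(sin(2t)·(-1,-1) - cos(2t)·(0,1)).
General solution: c_1X_1 + c_2X_2.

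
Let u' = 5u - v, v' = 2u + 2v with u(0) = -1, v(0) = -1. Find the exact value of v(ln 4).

-256

A = [[5,-1],[2,2]]; eigenvalues λ = 4, 3.
Eigenvectors: (-1,-1) for λ=4, (-1,-2) for λ=3.
From the initial condition, c_1 = 1, c_2 = 0.
v(ln 4) = (1)(4^4)(-1) + (0)(4^3)(-2) = -256.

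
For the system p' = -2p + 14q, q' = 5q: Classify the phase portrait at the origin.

A = [[-2,14],[0,5]]; det(A-λI) = λ^2 - 3λ - 10.
λ = -2, 5: opposite signs.

saddle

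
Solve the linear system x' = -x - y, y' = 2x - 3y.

x(t) = C_1e^(-2t)sin(t) - C_2e^(-2t)cos(t), y(t) = C_1e^(-2t)sin(t) - C_1e^(-2t)cos(t) - C_2e^(-2t)sin(t) - C_2e^(-2t)cos(t)

Coefficient matrix A = [[-1, -1], [2, -3]].
Characteristic polynomial det(A - λI) = λ^2 + 4λ + 5 = 0.
Eigenvalues λ = -2 ± i (complex conjugate pair).
For λ=-2+i: an eigenvector is (0,-1) - i(1,1) = (0 - i, -1 - i).
A real fundamental pair from Re and Im of e^((-2+i)t)v: X_1 = e^(-2t)(cos(t)·(0,-1) + sin(t)·(1,1)), X_2 = e^(-2t)(sin(t)·(0,-1) - cos(t)·(1,1)).
General solution: C_1X_1 + C_2X_2.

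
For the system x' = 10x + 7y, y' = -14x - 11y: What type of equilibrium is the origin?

saddle

A = [[10,7],[-14,-11]]; det(A-λI) = λ^2 + λ - 12.
λ = 3, -4: opposite signs.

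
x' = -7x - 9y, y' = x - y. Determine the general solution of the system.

x(t) = -3c_1e^(-4t) - 3c_2te^(-4t) - 2c_2e^(-4t), y(t) = c_1e^(-4t) + c_2te^(-4t) + c_2e^(-4t)

Coefficient matrix A = [[-7, -9], [1, -1]].
Characteristic polynomial det(A - λI) = λ^2 + 8λ + 16 = 0.
Single eigenvalue λ = -4 with algebraic multiplicity 2.
Eigenvector v = (-3,1); generalized eigenvector w with (A-λI)w=v is (-2,1).
General solution: e^(-4t)[c_1·v + c_2·(t·v + w)].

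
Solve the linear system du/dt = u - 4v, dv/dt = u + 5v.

u(t) = 2c_1e^(3t) + 2c_2te^(3t) + 3c_2e^(3t), v(t) = -c_1e^(3t) - c_2te^(3t) - 2c_2e^(3t)

Coefficient matrix A = [[1, -4], [1, 5]].
Characteristic polynomial det(A - λI) = λ^2 - 6λ + 9 = 0.
Single eigenvalue λ = 3 with algebraic multiplicity 2.
Eigenvector v = (2,-1); generalized eigenvector w with (A-λI)w=v is (3,-2).
General solution: e^(3t)[c_1·v + c_2·(t·v + w)].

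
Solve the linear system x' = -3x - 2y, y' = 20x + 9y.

x(t) = c_1e^(3t)cos(2t) + c_2e^(3t)sin(2t), y(t) = c_1e^(3t)sin(2t) - 3c_1e^(3t)cos(2t) - 3c_2e^(3t)sin(2t) - c_2e^(3t)cos(2t)

Coefficient matrix A = [[-3, -2], [20, 9]].
Characteristic polynomial det(A - λI) = λ^2 - 6λ + 13 = 0.
Eigenvalues λ = 3 ± 2i (complex conjugate pair).
For λ=3+2i: an eigenvector is (1,-3) - i(0,1) = (1, -3 - i).
A real fundamental pair from Re and Im of e^((3+2i)t)v: X_1 = e^(3t)(cos(2t)·(1,-3) + sin(2t)·(0,1)), X_2 = e^(3t)(sin(2t)·(1,-3) - cos(2t)·(0,1)).
General solution: c_1X_1 + c_2X_2.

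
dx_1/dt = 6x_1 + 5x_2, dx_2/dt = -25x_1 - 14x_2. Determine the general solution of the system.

Coefficient matrix A = [[6, 5], [-25, -14]].
Characteristic polynomial det(A - λI) = λ^2 + 8λ + 41 = 0.
Eigenvalues λ = -4 ± 5i (complex conjugate pair).
For λ=-4+5i: an eigenvector is (0,-1) - i(-1,2) = (0 + i, -1 - 2i).
A real fundamental pair from Re and Im of e^((-4+5i)t)v: X_1 = e^(-4t)(cos(5t)·(0,-1) + sin(5t)·(-1,2)), X_2 = e^(-4t)(sin(5t)·(0,-1) - cos(5t)·(-1,2)).
General solution: c_1X_1 + c_2X_2.

x_1(t) = -c_1e^(-4t)sin(5t) + c_2e^(-4t)cos(5t), x_2(t) = 2c_1e^(-4t)sin(5t) - c_1e^(-4t)cos(5t) - c_2e^(-4t)sin(5t) - 2c_2e^(-4t)cos(5t)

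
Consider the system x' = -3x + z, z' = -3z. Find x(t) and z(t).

x(t) = K_1e^(-3t) + K_2te^(-3t) + 3K_2e^(-3t), z(t) = K_2e^(-3t)

Coefficient matrix A = [[-3, 1], [0, -3]].
Characteristic polynomial det(A - λI) = λ^2 + 6λ + 9 = 0.
Single eigenvalue λ = -3 with algebraic multiplicity 2.
Eigenvector v = (1,0); generalized eigenvector w with (A-λI)w=v is (3,1).
General solution: e^(-3t)[K_1·v + K_2·(t·v + w)].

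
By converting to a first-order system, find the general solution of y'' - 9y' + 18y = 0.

Let x_1 = y, x_2 = y'. Then x_1' = x_2 and x_2' = -18x_1 + 9x_2.
A = [[0,1],[-18,9]]; det(A-λI) = λ^2 - 9λ + 18.
Eigenvalues λ = 6, 3 with eigenvectors (1,6), (1,3).

y(t) = K_1e^(6t) + K_2e^(3t)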